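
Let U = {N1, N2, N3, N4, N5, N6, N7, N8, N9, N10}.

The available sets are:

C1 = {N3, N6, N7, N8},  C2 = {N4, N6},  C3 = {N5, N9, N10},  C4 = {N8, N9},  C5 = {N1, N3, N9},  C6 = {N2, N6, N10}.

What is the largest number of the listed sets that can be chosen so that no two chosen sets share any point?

2

C2, C5 are pairwise disjoint (C2={N4,N6}; C5={N1,N3,N9}).
Every remaining set overlaps one of these, and no 3 of the listed sets are pairwise disjoint, so 2 is the maximum.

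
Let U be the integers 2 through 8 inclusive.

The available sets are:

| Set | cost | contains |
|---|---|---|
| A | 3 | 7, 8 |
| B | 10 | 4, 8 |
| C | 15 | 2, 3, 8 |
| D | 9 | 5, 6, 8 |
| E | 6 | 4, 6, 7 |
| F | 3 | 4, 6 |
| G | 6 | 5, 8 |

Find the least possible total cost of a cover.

27

C, E, G together cover every point (C ∪ E ∪ G = {2, 3, 4, 5, 6, 7, 8}); total cost 15 + 6 + 6 = 27.
No covering selection has total cost below 27.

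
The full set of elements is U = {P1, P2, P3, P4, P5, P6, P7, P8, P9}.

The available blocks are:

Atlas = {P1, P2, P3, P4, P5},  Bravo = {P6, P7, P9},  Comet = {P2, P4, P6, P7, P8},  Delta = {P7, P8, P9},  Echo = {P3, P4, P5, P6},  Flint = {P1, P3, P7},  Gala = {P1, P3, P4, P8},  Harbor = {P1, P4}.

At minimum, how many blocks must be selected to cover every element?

3

Take {Atlas, Bravo, Delta}. Their union is {P1, P2, P3, P4, P5, P6, P7, P8, P9}, which is all 9 elements.
No 2 of the 8 blocks cover everything (all 28 combinations miss at least one element), so 3 is optimal.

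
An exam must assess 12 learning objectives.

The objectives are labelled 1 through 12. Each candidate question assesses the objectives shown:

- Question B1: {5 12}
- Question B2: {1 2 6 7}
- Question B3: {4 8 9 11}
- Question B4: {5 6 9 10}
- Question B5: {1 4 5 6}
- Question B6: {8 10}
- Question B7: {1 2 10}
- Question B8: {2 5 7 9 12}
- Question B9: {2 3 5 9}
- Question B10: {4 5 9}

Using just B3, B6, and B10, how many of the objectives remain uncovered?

Union of B3, B6, B10 = {4, 5, 8, 9, 10, 11}.
Not covered: 1, 2, 3, 6, 7, 12 — 6 objectives.

6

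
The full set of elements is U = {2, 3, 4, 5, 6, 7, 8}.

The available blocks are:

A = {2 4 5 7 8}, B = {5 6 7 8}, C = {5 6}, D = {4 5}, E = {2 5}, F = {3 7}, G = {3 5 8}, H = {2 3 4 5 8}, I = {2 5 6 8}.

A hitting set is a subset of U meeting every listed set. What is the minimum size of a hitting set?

The 2 elements {5, 7} hit every block.
The blocks D, F are pairwise disjoint, so any hitting set needs a separate element for each — at least 2. Hence 2 is optimal.

2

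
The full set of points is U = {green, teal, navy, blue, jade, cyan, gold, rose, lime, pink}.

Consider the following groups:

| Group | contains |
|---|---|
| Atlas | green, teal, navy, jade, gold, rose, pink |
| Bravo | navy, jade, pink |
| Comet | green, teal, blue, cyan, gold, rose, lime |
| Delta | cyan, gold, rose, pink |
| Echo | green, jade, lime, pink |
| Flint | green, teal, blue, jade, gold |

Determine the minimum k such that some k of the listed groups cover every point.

Take {Atlas, Comet}. Their union is {green, teal, navy, blue, jade, cyan, gold, rose, lime, pink}, which is all 10 points.
No single group has all 10 points (the largest, Atlas, has 7), so 2 is optimal.

2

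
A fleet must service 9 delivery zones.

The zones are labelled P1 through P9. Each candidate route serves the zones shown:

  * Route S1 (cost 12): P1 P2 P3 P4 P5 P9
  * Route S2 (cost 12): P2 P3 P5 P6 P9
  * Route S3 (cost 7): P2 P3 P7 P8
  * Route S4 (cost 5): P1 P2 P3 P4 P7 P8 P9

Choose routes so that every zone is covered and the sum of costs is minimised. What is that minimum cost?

17

S2, S4 together cover every zone (S2 ∪ S4 = {P1, P2, P3, P4, P5, P6, P7, P8, P9}); total cost 12 + 5 = 17.
No covering selection has total cost below 17.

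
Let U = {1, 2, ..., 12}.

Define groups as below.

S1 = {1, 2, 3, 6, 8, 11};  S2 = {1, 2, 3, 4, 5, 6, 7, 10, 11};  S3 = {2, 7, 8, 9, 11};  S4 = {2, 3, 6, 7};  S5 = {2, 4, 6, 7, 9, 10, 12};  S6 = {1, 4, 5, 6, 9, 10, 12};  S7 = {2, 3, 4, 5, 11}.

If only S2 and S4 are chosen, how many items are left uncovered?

3

Union of S2, S4 = {1, 2, 3, 4, 5, 6, 7, 10, 11}.
Not covered: 8, 9, 12 — 3 items.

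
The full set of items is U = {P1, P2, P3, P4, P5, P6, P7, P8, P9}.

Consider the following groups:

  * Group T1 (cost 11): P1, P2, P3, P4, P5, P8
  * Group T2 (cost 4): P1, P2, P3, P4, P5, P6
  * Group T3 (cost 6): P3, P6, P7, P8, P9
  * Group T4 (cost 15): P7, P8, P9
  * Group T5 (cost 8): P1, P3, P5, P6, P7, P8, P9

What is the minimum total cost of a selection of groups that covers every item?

T2, T3 together cover every item (T2 ∪ T3 = {P1, P2, P3, P4, P5, P6, P7, P8, P9}); total cost 4 + 6 = 10.
No covering selection has total cost below 10.

10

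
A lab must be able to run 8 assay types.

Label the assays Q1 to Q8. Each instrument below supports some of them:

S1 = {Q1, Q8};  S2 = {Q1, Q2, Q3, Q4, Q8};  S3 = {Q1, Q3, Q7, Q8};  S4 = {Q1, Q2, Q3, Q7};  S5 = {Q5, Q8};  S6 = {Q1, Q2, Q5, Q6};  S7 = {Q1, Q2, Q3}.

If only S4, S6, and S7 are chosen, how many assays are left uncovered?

Union of S4, S6, S7 = {Q1, Q2, Q3, Q5, Q6, Q7}.
Not covered: Q4, Q8 — 2 assays.

2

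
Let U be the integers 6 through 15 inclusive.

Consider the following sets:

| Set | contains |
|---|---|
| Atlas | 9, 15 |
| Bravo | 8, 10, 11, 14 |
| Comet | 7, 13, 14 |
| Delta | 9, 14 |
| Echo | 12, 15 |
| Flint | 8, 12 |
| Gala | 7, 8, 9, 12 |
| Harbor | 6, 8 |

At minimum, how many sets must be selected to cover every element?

5

Bravo and Comet and Echo and Gala and Harbor together: Bravo ∪ Comet ∪ Echo ∪ Gala ∪ Harbor = {6, 7, 8, 9, 10, 11, 12, 13, 14, 15} — every element is covered.
No 4 of the 8 sets cover everything (all 70 combinations miss at least one element), so 5 is optimal.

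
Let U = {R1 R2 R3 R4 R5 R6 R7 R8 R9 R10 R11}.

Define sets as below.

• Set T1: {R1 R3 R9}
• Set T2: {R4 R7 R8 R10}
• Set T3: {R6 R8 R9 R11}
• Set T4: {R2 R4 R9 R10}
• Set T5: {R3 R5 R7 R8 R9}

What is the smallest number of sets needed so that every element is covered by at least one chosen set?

4

T1 and T3 and T4 and T5 together: T1 ∪ T3 ∪ T4 ∪ T5 = {R1, R2, R3, R4, R5, R6, R7, R8, R9, R10, R11} — every element is covered.
Only T3 contains R6, so T3 is forced; the remaining 7 elements need at least 3 more sets (each remaining set adds at most 3) — so at least 4 sets are needed, and 4 is optimal.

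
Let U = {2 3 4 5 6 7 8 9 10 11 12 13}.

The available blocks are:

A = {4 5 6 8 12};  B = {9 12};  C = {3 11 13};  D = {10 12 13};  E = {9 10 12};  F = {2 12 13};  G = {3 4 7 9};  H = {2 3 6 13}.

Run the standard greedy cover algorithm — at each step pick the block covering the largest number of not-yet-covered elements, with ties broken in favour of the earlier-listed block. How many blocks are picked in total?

5

Greedy: pick A (covers 5 new) → pick C (covers 3 new) → pick E (covers 2 new) → pick F (covers 1 new) → pick G (covers 1 new). Total picks: 5.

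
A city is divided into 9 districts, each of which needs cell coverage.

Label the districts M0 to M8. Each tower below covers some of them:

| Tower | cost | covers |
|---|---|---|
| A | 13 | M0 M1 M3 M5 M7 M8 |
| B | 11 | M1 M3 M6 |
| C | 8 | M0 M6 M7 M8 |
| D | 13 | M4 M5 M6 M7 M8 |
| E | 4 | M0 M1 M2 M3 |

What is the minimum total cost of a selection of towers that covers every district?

D, E together cover every district (D ∪ E = {M0, M1, M2, M3, M4, M5, M6, M7, M8}); total cost 13 + 4 = 17.
No covering selection has total cost below 17.

17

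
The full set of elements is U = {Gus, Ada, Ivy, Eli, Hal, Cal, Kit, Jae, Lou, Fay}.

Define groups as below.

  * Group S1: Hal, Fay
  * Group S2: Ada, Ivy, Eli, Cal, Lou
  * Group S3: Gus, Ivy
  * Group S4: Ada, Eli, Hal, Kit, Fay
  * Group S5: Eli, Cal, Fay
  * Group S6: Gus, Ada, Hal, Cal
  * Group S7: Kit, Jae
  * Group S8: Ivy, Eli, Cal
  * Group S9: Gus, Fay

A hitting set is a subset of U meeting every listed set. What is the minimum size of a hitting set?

Take H = {Ivy, Hal, Jae, Fay}. Each listed group contains at least one of these, so H is a hitting set of size 4.
No choice of 3 elements meets every group, so 4 is the minimum.

4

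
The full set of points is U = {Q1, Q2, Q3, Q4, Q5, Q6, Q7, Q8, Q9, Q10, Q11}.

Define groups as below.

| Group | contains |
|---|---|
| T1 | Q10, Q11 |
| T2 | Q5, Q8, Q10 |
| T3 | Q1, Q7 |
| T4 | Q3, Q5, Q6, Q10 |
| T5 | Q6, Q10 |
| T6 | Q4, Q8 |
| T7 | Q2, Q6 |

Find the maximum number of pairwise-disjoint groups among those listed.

4

T1, T3, T6, T7 are pairwise disjoint (T1={Q10,Q11}; T3={Q1,Q7}; T6={Q4,Q8}; T7={Q2,Q6}).
Every remaining group overlaps one of these, and no 5 of the listed groups are pairwise disjoint, so 4 is the maximum.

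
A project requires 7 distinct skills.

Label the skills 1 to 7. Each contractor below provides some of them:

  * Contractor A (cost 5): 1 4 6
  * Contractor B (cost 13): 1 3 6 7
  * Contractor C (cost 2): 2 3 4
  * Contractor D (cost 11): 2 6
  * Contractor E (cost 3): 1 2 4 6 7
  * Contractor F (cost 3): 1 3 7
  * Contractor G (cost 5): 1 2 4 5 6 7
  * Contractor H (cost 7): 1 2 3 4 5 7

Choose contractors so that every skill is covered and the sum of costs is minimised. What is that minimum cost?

C, G together cover every skill (C ∪ G = {1, 2, 3, 4, 5, 6, 7}); total cost 2 + 5 = 7.
The greedy pick E, C, G costs 10; no covering selection beats 7.

7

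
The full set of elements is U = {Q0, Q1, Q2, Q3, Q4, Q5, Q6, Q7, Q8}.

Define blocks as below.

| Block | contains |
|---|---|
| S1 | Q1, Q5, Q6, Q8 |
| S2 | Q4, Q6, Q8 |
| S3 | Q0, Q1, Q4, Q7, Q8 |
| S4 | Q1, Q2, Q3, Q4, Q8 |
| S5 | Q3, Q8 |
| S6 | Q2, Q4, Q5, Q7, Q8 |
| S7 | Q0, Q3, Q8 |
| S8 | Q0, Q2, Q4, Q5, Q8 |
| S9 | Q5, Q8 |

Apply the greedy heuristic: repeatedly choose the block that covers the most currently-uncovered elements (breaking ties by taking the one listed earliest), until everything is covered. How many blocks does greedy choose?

3

Greedy: pick S3 (covers 5 new) → pick S1 (covers 2 new) → pick S4 (covers 2 new). Total picks: 3.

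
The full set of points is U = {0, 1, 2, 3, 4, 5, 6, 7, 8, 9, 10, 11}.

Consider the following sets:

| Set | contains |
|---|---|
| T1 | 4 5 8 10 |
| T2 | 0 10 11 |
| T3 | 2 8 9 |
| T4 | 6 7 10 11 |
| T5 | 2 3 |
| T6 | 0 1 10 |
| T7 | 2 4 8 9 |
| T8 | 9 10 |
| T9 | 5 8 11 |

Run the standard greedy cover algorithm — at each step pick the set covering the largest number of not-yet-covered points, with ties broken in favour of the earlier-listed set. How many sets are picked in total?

Greedy: pick T1 (covers 4 new) → pick T4 (covers 3 new) → pick T3 (covers 2 new) → pick T6 (covers 2 new) → pick T5 (covers 1 new). Total picks: 5.

5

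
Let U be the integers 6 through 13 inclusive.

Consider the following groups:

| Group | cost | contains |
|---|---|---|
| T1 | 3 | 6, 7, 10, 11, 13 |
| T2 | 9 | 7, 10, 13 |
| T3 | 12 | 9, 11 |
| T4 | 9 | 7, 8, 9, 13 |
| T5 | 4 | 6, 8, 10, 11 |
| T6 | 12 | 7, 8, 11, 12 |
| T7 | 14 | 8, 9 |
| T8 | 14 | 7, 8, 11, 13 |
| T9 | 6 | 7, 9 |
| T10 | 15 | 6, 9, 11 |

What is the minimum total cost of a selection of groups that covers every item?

T1, T6, T9 together cover every item (T1 ∪ T6 ∪ T9 = {6, 7, 8, 9, 10, 11, 12, 13}); total cost 3 + 12 + 6 = 21.
The greedy pick T1, T5, T9, T6 costs 25; no covering selection beats 21.

21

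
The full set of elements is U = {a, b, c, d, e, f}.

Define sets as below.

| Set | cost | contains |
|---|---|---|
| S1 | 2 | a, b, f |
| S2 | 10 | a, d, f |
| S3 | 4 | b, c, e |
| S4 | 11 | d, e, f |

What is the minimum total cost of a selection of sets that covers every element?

S2, S3 together cover every element (S2 ∪ S3 = {a, b, c, d, e, f}); total cost 10 + 4 = 14.
The greedy pick S1, S3, S2 costs 16; no covering selection beats 14.

14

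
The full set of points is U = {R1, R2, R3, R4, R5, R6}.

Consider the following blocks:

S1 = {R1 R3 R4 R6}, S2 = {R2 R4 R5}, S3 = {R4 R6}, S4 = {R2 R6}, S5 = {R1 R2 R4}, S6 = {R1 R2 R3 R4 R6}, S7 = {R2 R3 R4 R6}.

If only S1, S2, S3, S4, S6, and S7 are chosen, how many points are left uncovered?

Union of S1, S2, S3, S4, S6, S7 = {R1, R2, R3, R4, R5, R6} — that's every point, so 0 are uncovered.

0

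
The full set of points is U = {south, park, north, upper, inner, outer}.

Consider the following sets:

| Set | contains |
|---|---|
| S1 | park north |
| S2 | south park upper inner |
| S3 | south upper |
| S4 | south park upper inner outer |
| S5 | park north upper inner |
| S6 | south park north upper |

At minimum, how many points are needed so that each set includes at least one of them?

2

H = {north, upper} meets every set (each contains at least one member of H), and |H| = 2.
The sets S1, S3 are pairwise disjoint, so any hitting set needs a separate point for each — at least 2. Hence 2 is optimal.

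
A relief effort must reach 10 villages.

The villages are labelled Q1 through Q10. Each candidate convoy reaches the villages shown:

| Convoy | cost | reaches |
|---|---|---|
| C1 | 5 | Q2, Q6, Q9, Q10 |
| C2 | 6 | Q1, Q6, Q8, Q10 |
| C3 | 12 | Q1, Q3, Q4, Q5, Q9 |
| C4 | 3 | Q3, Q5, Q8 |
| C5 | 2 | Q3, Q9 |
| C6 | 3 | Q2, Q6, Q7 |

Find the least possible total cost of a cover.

C2, C3, C6 together cover every village (C2 ∪ C3 ∪ C6 = {Q1, Q2, Q3, Q4, Q5, Q6, Q7, Q8, Q9, Q10}); total cost 6 + 12 + 3 = 21.
The greedy pick C4, C6, C5, C2, C3 costs 26; no covering selection beats 21.

21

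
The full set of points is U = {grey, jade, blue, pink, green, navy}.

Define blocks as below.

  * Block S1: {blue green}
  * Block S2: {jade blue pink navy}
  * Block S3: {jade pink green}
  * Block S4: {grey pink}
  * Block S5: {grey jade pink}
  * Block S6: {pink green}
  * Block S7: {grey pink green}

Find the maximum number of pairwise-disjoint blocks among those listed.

S1, S4 are pairwise disjoint (S1={blue,green}; S4={grey,pink}).
Every remaining block overlaps one of these, and no 3 of the listed blocks are pairwise disjoint, so 2 is the maximum.

2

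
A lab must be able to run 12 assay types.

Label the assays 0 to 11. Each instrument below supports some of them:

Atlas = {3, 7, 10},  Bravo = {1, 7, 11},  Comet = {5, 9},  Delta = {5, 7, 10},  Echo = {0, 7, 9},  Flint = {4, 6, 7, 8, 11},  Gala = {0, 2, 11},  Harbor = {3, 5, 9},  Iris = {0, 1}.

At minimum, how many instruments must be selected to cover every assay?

5

Atlas and Bravo and Flint and Gala and Harbor together: Atlas ∪ Bravo ∪ Flint ∪ Gala ∪ Harbor = {0, 1, 2, 3, 4, 5, 6, 7, 8, 9, 10, 11} — every assay is covered.
No 4 of the 9 instruments cover everything (all 126 combinations miss at least one assay), so 5 is optimal.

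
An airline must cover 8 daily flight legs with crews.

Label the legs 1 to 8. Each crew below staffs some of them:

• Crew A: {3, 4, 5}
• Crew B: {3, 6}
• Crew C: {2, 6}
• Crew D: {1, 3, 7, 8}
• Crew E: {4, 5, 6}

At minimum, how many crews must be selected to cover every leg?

Take {A, C, D}. Their union is {1, 2, 3, 4, 5, 6, 7, 8}, which is all 8 legs.
Only D contains 1, so D is forced; the remaining 4 legs need at least 2 more crews (each remaining crew adds at most 3) — so at least 3 crews are needed, and 3 is optimal.

3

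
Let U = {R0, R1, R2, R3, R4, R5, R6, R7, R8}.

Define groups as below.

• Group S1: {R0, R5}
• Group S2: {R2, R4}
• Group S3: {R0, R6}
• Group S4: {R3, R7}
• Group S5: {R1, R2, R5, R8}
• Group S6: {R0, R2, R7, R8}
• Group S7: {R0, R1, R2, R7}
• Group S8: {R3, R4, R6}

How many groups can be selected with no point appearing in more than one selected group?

S2, S3, S4 are pairwise disjoint (S2={R2,R4}; S3={R0,R6}; S4={R3,R7}).
Every remaining group overlaps one of these, and no 4 of the listed groups are pairwise disjoint, so 3 is the maximum.

3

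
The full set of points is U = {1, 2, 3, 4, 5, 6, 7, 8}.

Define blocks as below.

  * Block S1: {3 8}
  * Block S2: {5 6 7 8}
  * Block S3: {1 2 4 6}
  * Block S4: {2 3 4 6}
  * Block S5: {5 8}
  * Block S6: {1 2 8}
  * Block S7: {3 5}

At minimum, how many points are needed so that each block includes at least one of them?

The 3 points {1, 3, 8} hit every block.
No choice of 2 points meets every block, so 3 is the minimum.

3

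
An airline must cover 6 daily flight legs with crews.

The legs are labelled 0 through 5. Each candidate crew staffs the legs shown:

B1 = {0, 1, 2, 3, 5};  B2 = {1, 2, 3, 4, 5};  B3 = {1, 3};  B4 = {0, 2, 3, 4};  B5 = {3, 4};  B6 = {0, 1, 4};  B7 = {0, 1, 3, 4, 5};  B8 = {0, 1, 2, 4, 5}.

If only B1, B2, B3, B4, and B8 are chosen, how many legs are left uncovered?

Union of B1, B2, B3, B4, B8 = {0, 1, 2, 3, 4, 5} — that's every leg, so 0 are uncovered.

0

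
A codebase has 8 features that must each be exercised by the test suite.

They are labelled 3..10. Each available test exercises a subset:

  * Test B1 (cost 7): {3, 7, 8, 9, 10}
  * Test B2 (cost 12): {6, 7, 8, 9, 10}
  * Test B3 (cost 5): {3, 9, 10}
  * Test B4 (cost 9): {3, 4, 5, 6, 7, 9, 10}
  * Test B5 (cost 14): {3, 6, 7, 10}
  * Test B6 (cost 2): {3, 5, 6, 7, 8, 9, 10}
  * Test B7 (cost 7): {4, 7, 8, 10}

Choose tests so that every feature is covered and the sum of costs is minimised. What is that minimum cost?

B6, B7 together cover every feature (B6 ∪ B7 = {3, 4, 5, 6, 7, 8, 9, 10}); total cost 2 + 7 = 9.
No covering selection has total cost below 9.

9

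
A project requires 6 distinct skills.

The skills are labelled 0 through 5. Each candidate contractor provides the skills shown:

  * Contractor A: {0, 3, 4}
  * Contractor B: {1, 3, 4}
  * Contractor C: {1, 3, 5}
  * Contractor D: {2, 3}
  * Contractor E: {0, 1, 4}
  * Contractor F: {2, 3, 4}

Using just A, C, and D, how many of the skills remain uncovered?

Union of A, C, D = {0, 1, 2, 3, 4, 5} — that's every skill, so 0 are uncovered.

0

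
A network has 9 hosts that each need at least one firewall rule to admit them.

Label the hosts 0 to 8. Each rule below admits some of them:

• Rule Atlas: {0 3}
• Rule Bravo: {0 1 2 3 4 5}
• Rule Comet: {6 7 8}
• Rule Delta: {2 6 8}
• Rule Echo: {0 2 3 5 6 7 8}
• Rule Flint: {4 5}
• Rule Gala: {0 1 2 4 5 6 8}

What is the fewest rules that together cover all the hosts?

Bravo and Comet together: Bravo ∪ Comet = {0, 1, 2, 3, 4, 5, 6, 7, 8} — every host is covered.
No single rule has all 9 hosts (the largest, Echo, has 7), so 2 is optimal.

2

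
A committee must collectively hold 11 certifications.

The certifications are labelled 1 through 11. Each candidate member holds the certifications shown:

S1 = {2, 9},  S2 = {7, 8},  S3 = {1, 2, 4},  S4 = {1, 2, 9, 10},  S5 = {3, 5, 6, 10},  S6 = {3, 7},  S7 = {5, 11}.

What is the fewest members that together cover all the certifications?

5

Take {S1, S2, S3, S5, S7}. Their union is {1, 2, 3, 4, 5, 6, 7, 8, 9, 10, 11}, which is all 11 certifications.
No 4 of the 7 members cover everything (all 35 combinations miss at least one certification), so 5 is optimal.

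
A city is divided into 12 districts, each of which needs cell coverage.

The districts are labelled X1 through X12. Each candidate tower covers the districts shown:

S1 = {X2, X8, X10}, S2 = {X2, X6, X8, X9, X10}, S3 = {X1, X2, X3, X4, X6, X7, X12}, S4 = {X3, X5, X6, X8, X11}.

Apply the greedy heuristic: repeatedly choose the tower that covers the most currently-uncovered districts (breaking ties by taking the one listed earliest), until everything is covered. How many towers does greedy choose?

Greedy: pick S3 (covers 7 new) → pick S2 (covers 3 new) → pick S4 (covers 2 new). Total picks: 3.

3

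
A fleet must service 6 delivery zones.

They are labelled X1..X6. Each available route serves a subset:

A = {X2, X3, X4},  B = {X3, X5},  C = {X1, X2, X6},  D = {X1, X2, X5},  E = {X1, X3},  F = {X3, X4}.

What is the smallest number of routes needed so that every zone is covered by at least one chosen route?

3

C and D and F together: C ∪ D ∪ F = {X1, X2, X3, X4, X5, X6} — every zone is covered.
Only C contains X6, so C is forced; the remaining 3 zones need at least 2 more routes (each remaining route adds at most 2) — so at least 3 routes are needed, and 3 is optimal.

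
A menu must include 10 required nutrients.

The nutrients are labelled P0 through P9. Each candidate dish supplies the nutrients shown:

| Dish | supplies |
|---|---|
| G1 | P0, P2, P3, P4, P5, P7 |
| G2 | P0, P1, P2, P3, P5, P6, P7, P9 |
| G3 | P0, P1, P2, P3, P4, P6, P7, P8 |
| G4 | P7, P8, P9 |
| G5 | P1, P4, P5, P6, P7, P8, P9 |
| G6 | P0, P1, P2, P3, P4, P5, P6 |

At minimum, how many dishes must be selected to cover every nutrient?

G2 and G5 together: G2 ∪ G5 = {P0, P1, P2, P3, P4, P5, P6, P7, P8, P9} — every nutrient is covered.
No single dish has all 10 nutrients (the largest, G2, has 8), so 2 is optimal.

2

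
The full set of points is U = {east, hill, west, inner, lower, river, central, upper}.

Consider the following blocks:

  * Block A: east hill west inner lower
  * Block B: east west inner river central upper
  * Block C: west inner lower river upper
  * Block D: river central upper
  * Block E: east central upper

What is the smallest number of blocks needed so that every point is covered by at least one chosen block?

2

A and D cover everything between them: the union {east, hill, west, inner, lower, river, central, upper} is all of U.
No single block has all 8 points (the largest, B, has 6), so 2 is optimal.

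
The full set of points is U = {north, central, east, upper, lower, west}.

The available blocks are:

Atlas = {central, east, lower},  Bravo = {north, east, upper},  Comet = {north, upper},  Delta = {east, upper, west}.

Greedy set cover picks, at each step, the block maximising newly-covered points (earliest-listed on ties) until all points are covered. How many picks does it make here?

Greedy: pick Atlas (covers 3 new) → pick Bravo (covers 2 new) → pick Delta (covers 1 new). Total picks: 3.

3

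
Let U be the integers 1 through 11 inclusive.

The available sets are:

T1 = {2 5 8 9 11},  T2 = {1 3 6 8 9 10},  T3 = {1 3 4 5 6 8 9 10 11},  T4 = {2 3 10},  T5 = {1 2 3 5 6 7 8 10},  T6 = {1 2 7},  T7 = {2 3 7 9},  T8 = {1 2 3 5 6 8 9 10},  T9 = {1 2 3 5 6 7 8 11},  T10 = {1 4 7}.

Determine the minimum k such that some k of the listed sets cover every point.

2

T3 and T6 cover everything between them: the union {1, 2, 3, 4, 5, 6, 7, 8, 9, 10, 11} is all of U.
No single set has all 11 points (the largest, T3, has 9), so 2 is optimal.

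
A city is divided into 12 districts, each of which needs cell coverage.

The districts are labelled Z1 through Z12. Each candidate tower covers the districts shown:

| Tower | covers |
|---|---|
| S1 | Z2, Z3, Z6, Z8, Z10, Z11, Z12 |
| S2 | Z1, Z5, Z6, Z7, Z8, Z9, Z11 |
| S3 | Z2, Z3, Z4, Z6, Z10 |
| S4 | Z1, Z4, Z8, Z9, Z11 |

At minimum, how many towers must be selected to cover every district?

3

S1 and S2 and S3 together: S1 ∪ S2 ∪ S3 = {Z1, Z2, Z3, Z4, Z5, Z6, Z7, Z8, Z9, Z10, Z11, Z12} — every district is covered.
Only S2 contains Z5, so S2 is forced; the remaining 5 districts need at least 2 more towers (each remaining tower adds at most 4) — so at least 3 towers are needed, and 3 is optimal.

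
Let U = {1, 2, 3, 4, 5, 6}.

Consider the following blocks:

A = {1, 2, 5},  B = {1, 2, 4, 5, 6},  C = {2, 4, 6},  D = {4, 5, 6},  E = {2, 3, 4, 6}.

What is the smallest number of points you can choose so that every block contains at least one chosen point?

2

The 2 points {1, 6} hit every block.
No single point lies in every block, so at least 2 are needed and 2 is optimal.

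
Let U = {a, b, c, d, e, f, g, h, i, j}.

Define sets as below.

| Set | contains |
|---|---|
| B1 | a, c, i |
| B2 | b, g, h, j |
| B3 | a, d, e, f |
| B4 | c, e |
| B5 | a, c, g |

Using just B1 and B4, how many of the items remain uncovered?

6

Union of B1, B4 = {a, c, e, i}.
Not covered: b, d, f, g, h, j — 6 items.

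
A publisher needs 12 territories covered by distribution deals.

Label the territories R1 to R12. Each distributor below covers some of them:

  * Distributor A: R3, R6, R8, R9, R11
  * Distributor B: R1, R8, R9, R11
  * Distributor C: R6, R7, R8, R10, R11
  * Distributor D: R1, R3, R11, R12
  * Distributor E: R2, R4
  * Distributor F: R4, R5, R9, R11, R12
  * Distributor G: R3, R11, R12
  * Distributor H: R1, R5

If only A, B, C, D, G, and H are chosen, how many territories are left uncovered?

Union of A, B, C, D, G, H = {R1, R3, R5, R6, R7, R8, R9, R10, R11, R12}.
Not covered: R2, R4 — 2 territories.

2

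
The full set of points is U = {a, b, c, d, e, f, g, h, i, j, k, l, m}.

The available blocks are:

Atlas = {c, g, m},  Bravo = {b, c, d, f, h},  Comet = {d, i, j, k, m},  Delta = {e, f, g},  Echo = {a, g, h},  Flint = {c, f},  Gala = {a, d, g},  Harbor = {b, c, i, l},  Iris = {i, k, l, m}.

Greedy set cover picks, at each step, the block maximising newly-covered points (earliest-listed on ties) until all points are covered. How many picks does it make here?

5

Greedy: pick Bravo (covers 5 new) → pick Comet (covers 4 new) → pick Delta (covers 2 new) → pick Echo (covers 1 new) → pick Harbor (covers 1 new). Total picks: 5.
(The true minimum cover uses only 4 blocks, so greedy is not optimal here.)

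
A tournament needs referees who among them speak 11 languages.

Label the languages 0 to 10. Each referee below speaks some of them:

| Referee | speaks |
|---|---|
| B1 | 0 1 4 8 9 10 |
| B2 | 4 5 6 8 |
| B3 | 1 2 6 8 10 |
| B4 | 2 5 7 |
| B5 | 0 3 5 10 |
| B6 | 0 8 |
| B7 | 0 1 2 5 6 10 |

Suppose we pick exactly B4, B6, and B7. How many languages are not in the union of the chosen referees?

3

Union of B4, B6, B7 = {0, 1, 2, 5, 6, 7, 8, 10}.
Not covered: 3, 4, 9 — 3 languages.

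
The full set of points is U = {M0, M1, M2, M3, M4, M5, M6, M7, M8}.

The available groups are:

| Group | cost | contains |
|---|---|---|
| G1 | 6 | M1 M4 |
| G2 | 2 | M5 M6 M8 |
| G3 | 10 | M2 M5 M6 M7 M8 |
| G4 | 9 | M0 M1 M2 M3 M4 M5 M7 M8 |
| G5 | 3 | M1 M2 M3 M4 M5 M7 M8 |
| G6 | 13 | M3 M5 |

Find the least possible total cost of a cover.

G2, G4 together cover every point (G2 ∪ G4 = {M0, M1, M2, M3, M4, M5, M6, M7, M8}); total cost 2 + 9 = 11.
The greedy pick G5, G2, G4 costs 14; no covering selection beats 11.

11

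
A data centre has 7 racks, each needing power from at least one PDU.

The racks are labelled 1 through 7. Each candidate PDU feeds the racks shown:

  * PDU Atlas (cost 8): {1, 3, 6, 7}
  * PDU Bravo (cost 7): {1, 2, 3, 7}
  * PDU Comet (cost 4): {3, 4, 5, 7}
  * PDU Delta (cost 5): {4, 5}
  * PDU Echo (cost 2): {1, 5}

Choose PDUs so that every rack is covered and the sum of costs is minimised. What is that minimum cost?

Atlas, Bravo, Comet together cover every rack (Atlas ∪ Bravo ∪ Comet = {1, 2, 3, 4, 5, 6, 7}); total cost 8 + 7 + 4 = 19.
The greedy pick Comet, Echo, Bravo, Atlas costs 21; no covering selection beats 19.

19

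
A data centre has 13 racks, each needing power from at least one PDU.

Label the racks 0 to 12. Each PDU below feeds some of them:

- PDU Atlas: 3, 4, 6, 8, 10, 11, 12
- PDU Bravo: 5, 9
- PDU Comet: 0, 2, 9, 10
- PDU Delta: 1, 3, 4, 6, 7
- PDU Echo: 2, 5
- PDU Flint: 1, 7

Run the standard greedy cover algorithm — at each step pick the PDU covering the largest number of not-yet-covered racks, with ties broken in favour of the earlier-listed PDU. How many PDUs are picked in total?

4

Greedy: pick Atlas (covers 7 new) → pick Comet (covers 3 new) → pick Delta (covers 2 new) → pick Bravo (covers 1 new). Total picks: 4.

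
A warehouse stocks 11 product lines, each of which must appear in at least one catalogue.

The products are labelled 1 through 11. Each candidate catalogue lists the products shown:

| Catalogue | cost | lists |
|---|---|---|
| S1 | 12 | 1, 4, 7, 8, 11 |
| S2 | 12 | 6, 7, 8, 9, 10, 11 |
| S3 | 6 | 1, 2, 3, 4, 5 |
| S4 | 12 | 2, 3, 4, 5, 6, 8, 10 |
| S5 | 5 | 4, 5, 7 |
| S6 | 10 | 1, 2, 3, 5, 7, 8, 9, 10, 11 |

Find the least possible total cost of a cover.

S2, S3 together cover every product (S2 ∪ S3 = {1, 2, 3, 4, 5, 6, 7, 8, 9, 10, 11}); total cost 12 + 6 = 18.
The greedy pick S6, S5, S2 costs 27; no covering selection beats 18.

18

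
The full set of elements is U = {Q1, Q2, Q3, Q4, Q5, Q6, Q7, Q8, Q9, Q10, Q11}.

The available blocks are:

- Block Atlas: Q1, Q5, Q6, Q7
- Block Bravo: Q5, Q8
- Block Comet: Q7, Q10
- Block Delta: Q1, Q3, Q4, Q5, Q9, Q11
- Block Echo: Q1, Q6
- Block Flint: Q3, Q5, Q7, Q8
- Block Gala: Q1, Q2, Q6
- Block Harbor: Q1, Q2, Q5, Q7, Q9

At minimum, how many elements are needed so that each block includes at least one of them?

3

The 3 elements {Q5, Q6, Q7} hit every block.
The blocks Bravo, Comet, Gala are pairwise disjoint, so any hitting set needs a separate element for each — at least 3. Hence 3 is optimal.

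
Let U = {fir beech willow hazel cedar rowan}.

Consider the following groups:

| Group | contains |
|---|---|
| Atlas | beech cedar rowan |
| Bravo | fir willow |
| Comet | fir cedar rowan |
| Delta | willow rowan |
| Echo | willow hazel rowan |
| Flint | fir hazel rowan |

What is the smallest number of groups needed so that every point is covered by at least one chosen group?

3

Atlas, Echo, and Flint cover everything between them: the union {fir, beech, willow, hazel, cedar, rowan} is all of U.
Only Atlas contains beech, so Atlas is forced; the remaining 3 points need at least 2 more groups (each remaining group adds at most 2) — so at least 3 groups are needed, and 3 is optimal.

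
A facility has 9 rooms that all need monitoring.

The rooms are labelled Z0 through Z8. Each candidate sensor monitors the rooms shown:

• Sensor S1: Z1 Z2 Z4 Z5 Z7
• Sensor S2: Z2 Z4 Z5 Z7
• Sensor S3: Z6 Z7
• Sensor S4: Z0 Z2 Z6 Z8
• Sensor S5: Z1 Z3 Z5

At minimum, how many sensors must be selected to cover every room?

Take {S2, S4, S5}. Their union is {Z0, Z1, Z2, Z3, Z4, Z5, Z6, Z7, Z8}, which is all 9 rooms.
Only S4 contains Z0, so S4 is forced; the remaining 5 rooms need at least 2 more sensors (each remaining sensor adds at most 4) — so at least 3 sensors are needed, and 3 is optimal.

3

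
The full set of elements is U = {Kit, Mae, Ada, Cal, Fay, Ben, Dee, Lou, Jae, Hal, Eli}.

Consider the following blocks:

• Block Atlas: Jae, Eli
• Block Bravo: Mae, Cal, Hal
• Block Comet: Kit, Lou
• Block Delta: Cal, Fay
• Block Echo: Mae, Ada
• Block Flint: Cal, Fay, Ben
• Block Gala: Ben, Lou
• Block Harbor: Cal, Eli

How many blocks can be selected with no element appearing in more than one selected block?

Atlas, Comet, Delta, Echo are pairwise disjoint (Atlas={Jae,Eli}; Comet={Kit,Lou}; Delta={Cal,Fay}; Echo={Mae,Ada}).
Every remaining block overlaps one of these, and no 5 of the listed blocks are pairwise disjoint, so 4 is the maximum.

4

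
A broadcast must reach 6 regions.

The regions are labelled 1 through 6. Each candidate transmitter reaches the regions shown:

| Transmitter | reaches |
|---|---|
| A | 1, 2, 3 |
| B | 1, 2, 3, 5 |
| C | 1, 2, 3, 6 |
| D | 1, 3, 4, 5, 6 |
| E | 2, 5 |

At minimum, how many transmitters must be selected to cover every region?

2

A and D together: A ∪ D = {1, 2, 3, 4, 5, 6} — every region is covered.
No single transmitter has all 6 regions (the largest, D, has 5), so 2 is optimal.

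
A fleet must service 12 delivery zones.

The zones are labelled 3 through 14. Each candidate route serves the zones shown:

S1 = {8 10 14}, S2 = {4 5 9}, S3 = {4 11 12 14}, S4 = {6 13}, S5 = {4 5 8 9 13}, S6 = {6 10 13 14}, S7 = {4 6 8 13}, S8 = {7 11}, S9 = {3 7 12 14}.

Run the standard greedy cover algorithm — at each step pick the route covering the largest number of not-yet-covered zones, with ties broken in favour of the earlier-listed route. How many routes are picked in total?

Greedy: pick S5 (covers 5 new) → pick S9 (covers 4 new) → pick S6 (covers 2 new) → pick S3 (covers 1 new). Total picks: 4.

4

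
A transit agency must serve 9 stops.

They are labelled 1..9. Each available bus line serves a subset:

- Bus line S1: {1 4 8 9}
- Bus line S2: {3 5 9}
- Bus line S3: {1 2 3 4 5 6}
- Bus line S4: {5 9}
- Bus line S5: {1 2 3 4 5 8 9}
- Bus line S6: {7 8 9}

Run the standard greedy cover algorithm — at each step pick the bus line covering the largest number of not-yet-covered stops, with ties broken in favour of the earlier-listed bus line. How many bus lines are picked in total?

Greedy: pick S5 (covers 7 new) → pick S3 (covers 1 new) → pick S6 (covers 1 new). Total picks: 3.
(The true minimum cover uses only 2 bus lines, so greedy is not optimal here.)

3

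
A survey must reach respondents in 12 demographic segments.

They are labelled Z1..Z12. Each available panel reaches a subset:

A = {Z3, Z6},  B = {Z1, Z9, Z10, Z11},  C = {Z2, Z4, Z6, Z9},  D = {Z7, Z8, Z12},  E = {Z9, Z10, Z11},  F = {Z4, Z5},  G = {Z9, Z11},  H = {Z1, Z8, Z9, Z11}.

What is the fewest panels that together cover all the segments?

A and B and C and D and F together: A ∪ B ∪ C ∪ D ∪ F = {Z1, Z2, Z3, Z4, Z5, Z6, Z7, Z8, Z9, Z10, Z11, Z12} — every segment is covered.
No 4 of the 8 panels cover everything (all 70 combinations miss at least one segment), so 5 is optimal.

5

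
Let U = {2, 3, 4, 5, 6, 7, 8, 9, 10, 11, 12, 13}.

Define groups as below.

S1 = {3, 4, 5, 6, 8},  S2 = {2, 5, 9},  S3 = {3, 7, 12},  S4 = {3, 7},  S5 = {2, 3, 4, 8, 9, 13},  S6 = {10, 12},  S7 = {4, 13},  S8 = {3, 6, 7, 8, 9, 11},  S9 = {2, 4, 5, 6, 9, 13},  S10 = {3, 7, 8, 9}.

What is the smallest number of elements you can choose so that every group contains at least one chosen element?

4

Take H = {5, 7, 10, 13}. Each listed group contains at least one of these, so H is a hitting set of size 4.
The groups S2, S4, S6, S7 are pairwise disjoint, so any hitting set needs a separate element for each — at least 4. Hence 4 is optimal.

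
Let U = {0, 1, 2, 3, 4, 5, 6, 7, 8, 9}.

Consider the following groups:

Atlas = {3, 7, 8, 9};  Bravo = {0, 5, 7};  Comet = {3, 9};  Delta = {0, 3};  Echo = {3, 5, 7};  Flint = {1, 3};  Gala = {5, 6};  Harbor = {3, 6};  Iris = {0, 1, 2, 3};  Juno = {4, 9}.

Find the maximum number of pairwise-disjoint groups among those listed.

3

Bravo, Flint, Juno are pairwise disjoint (Bravo={0,5,7}; Flint={1,3}; Juno={4,9}).
Every remaining group overlaps one of these, and no 4 of the listed groups are pairwise disjoint, so 3 is the maximum.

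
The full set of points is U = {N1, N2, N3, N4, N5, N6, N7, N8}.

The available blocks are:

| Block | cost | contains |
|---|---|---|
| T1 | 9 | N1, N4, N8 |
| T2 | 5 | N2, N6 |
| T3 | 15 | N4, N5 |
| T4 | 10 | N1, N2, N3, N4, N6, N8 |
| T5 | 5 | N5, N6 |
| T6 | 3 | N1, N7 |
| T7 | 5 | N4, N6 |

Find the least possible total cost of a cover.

18

T4, T5, T6 together cover every point (T4 ∪ T5 ∪ T6 = {N1, N2, N3, N4, N5, N6, N7, N8}); total cost 10 + 5 + 3 = 18.
No covering selection has total cost below 18.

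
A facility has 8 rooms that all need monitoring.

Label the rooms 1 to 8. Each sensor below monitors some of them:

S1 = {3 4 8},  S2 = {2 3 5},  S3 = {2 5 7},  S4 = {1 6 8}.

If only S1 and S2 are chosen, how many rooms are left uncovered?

Union of S1, S2 = {2, 3, 4, 5, 8}.
Not covered: 1, 6, 7 — 3 rooms.

3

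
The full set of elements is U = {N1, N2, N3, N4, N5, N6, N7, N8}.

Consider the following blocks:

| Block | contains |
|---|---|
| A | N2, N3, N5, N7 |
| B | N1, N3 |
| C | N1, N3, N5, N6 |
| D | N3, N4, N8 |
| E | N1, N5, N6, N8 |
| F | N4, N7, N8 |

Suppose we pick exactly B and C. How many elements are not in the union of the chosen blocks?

Union of B, C = {N1, N3, N5, N6}.
Not covered: N2, N4, N7, N8 — 4 elements.

4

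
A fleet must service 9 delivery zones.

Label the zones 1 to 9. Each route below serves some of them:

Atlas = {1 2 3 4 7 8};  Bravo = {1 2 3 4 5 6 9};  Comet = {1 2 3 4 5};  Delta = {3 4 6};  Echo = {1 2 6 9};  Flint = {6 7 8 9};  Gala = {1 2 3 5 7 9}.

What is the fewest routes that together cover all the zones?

2

Take {Atlas, Bravo}. Their union is {1, 2, 3, 4, 5, 6, 7, 8, 9}, which is all 9 zones.
No single route has all 9 zones (the largest, Bravo, has 7), so 2 is optimal.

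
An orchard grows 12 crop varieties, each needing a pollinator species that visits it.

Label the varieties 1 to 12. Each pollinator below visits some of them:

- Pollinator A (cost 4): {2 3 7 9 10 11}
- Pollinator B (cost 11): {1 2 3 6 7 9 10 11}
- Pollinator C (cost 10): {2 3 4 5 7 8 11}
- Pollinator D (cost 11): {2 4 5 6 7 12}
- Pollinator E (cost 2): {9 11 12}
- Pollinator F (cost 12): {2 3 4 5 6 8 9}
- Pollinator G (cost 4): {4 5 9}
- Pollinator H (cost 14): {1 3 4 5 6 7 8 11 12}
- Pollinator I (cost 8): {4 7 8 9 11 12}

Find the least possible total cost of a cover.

18

A, H together cover every variety (A ∪ H = {1, 2, 3, 4, 5, 6, 7, 8, 9, 10, 11, 12}); total cost 4 + 14 = 18.
The greedy pick A, E, G, H costs 24; no covering selection beats 18.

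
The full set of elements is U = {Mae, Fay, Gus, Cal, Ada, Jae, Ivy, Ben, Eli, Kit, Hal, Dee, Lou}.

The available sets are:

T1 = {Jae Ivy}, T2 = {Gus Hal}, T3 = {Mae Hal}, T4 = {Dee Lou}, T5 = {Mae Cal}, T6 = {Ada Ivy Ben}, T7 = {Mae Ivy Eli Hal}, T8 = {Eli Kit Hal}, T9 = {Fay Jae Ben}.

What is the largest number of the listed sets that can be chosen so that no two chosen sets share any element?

T1, T4, T5, T8 are pairwise disjoint (T1={Jae,Ivy}; T4={Dee,Lou}; T5={Mae,Cal}; T8={Eli,Kit,Hal}).
Every remaining set overlaps one of these, and no 5 of the listed sets are pairwise disjoint, so 4 is the maximum.

4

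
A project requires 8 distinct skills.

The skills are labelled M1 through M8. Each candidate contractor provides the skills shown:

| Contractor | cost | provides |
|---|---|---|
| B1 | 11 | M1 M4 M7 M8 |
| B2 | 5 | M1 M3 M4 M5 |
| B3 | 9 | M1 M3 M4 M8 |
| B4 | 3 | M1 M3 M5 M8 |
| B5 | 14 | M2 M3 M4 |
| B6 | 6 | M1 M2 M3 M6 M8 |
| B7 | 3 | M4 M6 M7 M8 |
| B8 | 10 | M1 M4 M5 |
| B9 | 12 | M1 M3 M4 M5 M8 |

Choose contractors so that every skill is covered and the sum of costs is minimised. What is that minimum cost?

12

B4, B6, B7 together cover every skill (B4 ∪ B6 ∪ B7 = {M1, M2, M3, M4, M5, M6, M7, M8}); total cost 3 + 6 + 3 = 12.
No covering selection has total cost below 12.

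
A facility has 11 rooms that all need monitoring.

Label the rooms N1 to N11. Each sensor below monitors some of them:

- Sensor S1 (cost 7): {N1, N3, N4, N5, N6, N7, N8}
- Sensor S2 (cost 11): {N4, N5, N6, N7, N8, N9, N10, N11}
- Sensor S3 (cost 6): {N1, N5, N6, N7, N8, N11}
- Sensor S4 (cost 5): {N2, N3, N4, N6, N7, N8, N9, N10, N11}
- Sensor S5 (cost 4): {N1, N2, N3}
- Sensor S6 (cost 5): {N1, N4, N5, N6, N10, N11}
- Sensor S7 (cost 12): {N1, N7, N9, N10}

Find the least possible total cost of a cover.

10

S4, S6 together cover every room (S4 ∪ S6 = {N1, N2, N3, N4, N5, N6, N7, N8, N9, N10, N11}); total cost 5 + 5 = 10.
No covering selection has total cost below 10.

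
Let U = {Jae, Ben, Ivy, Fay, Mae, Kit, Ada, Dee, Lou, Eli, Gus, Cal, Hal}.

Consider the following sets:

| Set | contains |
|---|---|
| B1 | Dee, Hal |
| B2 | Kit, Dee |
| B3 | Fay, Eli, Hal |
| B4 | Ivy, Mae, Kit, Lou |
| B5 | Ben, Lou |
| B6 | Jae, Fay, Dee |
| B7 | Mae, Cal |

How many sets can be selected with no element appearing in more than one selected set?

B2, B3, B5, B7 are pairwise disjoint (B2={Kit,Dee}; B3={Fay,Eli,Hal}; B5={Ben,Lou}; B7={Mae,Cal}).
Every remaining set overlaps one of these, and no 5 of the listed sets are pairwise disjoint, so 4 is the maximum.

4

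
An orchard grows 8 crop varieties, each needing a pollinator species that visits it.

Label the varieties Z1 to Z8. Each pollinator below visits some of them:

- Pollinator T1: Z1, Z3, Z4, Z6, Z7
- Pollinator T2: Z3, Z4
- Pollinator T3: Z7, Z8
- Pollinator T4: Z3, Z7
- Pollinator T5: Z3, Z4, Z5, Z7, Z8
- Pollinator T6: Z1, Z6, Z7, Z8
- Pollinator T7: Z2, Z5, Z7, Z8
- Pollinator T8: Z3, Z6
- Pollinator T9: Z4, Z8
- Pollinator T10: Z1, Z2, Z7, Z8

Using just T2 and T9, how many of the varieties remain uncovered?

5

Union of T2, T9 = {Z3, Z4, Z8}.
Not covered: Z1, Z2, Z5, Z6, Z7 — 5 varieties.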